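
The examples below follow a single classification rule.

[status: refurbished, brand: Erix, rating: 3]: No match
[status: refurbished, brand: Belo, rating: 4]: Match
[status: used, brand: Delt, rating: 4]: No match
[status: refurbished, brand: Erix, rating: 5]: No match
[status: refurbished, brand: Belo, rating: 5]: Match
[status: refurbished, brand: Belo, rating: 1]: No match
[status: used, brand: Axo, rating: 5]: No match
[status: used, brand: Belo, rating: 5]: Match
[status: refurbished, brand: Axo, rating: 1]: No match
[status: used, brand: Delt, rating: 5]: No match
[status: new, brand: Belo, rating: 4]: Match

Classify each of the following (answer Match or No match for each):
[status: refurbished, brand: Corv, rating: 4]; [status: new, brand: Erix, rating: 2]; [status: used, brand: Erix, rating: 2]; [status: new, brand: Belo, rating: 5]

The pattern is that an item is 'Match' exactly when: brand is Belo AND rating ≥ 3.
[status: refurbished, brand: Corv, rating: 4]: brand is Corv, rating = 4 — does not satisfy this, so No match.
[status: new, brand: Erix, rating: 2]: brand is Erix, rating = 2 — does not satisfy this, so No match.
[status: used, brand: Erix, rating: 2]: brand is Erix, rating = 2 — does not satisfy this, so No match.
[status: new, brand: Belo, rating: 5]: brand is Belo, rating = 5 — matches, so Match.

No match, No match, No match, Match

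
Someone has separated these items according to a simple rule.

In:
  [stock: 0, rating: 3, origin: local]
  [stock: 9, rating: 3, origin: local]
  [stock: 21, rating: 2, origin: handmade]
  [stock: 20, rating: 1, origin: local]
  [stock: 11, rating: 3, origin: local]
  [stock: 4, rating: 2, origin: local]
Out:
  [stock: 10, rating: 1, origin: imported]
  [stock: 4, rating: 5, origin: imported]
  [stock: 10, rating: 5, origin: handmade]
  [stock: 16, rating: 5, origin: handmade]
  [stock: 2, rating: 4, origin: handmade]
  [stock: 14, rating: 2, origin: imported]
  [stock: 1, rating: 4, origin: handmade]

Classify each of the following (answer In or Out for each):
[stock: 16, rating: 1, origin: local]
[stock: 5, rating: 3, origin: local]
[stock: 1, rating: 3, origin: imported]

In, In, Out

The simplest hypothesis consistent with all the labels is: origin is local OR stock = 21.
[stock: 16, rating: 1, origin: local] → origin is local, stock = 16 → In.
[stock: 5, rating: 3, origin: local] → origin is local, stock = 5 → In.
[stock: 1, rating: 3, origin: imported] → origin is imported, stock = 1 → Out.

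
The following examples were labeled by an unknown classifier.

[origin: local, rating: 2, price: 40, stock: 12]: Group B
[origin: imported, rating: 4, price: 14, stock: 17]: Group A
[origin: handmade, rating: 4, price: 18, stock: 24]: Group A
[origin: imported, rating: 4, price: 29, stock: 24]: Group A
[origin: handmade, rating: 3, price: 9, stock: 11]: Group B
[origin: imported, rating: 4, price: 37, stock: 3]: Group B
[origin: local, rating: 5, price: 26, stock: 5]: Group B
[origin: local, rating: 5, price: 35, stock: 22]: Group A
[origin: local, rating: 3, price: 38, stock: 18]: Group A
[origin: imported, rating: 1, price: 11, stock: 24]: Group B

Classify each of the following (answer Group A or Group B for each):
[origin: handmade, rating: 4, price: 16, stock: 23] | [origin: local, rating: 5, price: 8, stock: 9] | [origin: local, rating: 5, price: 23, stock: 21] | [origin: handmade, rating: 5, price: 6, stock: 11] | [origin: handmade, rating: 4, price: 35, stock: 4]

Group A, Group B, Group A, Group B, Group B

'Group A' ⟺ rating ≥ 2 AND stock ≥ 17.
[origin: handmade, rating: 4, price: 16, stock: 23]: rating = 4, stock = 23, matches → Group A. [origin: local, rating: 5, price: 8, stock: 9]: rating = 5, stock = 9, doesn't match → Group B. [origin: local, rating: 5, price: 23, stock: 21]: rating = 5, stock = 21, matches → Group A. [origin: handmade, rating: 5, price: 6, stock: 11]: rating = 5, stock = 11, doesn't match → Group B. [origin: handmade, rating: 4, price: 35, stock: 4]: rating = 4, stock = 4, doesn't match → Group B.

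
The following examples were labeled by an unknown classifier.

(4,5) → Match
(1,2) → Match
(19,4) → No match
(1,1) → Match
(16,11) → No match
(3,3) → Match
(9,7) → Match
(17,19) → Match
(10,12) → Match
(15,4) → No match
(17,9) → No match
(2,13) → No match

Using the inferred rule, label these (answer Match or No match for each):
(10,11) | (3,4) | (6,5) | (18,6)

Match, Match, Match, No match

The classifier is using: |first − second| ≤ 2.
(10,11) — |10−11| = 1, hence Match. (3,4) — |3−4| = 1, hence Match. (6,5) — |6−5| = 1, hence Match. (18,6) — |18−6| = 12, hence No match.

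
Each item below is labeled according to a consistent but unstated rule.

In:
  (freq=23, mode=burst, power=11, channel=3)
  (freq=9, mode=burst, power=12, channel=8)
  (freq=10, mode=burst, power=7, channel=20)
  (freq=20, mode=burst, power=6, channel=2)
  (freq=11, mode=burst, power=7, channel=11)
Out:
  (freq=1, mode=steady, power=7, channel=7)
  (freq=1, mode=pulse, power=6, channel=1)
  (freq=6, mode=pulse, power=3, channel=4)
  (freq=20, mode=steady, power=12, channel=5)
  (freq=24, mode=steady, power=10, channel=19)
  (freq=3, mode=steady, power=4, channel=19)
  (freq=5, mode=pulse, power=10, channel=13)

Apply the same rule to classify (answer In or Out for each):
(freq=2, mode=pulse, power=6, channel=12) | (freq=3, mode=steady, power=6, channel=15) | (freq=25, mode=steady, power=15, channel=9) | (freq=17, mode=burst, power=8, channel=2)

Out, Out, Out, In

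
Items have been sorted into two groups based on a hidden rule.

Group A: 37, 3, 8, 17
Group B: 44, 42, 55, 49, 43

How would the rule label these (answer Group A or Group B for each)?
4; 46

Group A, Group B

'Group A' ⟺ at most 37.
4: Group A (4 ≤ 37).
46: Group B (46 > 37).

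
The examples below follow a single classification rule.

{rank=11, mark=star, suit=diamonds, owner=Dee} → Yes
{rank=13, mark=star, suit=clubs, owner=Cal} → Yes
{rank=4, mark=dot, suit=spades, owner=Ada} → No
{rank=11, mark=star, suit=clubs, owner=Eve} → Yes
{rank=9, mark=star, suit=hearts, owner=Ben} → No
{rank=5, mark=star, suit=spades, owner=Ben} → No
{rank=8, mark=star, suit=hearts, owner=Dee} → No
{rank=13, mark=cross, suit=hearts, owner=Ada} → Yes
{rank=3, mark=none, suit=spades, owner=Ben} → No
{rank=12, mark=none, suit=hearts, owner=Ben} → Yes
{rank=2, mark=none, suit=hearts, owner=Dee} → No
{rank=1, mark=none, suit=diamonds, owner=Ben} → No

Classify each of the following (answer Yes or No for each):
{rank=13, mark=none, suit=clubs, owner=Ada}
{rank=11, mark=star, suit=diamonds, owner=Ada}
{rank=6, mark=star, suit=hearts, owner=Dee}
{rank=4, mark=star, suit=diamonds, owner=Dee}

Yes, Yes, No, No

The distinguishing property — rank ≥ 11 — holds for all the 'Yes' cases and none of the 'No' cases.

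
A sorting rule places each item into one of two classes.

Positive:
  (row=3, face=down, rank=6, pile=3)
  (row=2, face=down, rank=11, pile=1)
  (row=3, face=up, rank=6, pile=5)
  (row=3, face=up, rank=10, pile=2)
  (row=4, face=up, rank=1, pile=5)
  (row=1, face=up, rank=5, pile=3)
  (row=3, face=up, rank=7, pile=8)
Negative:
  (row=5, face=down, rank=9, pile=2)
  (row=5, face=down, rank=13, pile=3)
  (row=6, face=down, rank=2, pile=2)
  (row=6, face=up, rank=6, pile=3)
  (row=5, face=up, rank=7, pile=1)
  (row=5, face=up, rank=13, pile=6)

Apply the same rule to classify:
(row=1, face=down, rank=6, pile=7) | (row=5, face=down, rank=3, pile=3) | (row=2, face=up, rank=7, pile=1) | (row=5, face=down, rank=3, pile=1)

Positive, Negative, Positive, Negative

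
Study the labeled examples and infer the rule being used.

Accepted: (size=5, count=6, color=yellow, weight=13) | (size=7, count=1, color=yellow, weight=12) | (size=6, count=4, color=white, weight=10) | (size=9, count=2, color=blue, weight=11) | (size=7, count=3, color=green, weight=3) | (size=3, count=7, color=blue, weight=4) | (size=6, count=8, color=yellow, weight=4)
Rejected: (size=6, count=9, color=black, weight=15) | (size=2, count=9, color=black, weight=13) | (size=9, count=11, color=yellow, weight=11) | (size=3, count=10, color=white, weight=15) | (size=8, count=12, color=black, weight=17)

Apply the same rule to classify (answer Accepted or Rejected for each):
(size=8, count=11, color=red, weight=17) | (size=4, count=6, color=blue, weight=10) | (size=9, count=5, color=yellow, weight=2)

Rejected, Accepted, Accepted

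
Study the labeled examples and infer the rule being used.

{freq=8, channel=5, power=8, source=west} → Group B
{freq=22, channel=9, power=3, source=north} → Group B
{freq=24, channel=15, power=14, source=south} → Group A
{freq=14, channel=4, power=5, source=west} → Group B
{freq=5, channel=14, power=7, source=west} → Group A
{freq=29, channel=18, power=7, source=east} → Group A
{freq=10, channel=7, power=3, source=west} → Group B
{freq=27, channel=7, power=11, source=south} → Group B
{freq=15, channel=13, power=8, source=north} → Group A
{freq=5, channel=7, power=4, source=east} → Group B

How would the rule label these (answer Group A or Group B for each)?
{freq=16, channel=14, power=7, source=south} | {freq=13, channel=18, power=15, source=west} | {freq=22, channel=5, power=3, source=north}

Group A, Group A, Group B

The common property of the 'Group A' items is: channel ≥ 13. No 'Group B' item has it.
Group A: {freq=16, channel=14, power=7, source=south}, since channel = 14.
Group A: {freq=13, channel=18, power=15, source=west}, since channel = 18.
Group B: {freq=22, channel=5, power=3, source=north}, since channel = 5.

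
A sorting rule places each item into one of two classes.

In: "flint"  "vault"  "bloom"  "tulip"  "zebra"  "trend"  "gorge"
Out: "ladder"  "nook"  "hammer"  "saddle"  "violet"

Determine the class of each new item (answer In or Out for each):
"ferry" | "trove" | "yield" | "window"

In, In, In, Out

Rule: odd length. This holds for each 'In' example and fails for each 'Out' one.
"ferry": length 5, meets the rule → In.
"trove": length 5, meets the rule → In.
"yield": length 5, meets the rule → In.
"window": length 6, does not satisfy this → Out.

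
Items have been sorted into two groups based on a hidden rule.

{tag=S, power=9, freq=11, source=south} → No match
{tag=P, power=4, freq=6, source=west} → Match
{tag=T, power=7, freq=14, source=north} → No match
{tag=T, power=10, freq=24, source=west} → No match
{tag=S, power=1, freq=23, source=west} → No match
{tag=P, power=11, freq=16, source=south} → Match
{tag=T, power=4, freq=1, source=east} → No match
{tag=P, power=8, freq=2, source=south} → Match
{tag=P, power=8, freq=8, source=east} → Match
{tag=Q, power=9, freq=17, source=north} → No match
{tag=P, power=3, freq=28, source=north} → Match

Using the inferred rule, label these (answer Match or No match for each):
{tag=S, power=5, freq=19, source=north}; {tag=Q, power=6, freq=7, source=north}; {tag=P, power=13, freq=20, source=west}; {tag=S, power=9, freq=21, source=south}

The pattern is that an item is 'Match' exactly when: tag is P.

No match, No match, Match, No match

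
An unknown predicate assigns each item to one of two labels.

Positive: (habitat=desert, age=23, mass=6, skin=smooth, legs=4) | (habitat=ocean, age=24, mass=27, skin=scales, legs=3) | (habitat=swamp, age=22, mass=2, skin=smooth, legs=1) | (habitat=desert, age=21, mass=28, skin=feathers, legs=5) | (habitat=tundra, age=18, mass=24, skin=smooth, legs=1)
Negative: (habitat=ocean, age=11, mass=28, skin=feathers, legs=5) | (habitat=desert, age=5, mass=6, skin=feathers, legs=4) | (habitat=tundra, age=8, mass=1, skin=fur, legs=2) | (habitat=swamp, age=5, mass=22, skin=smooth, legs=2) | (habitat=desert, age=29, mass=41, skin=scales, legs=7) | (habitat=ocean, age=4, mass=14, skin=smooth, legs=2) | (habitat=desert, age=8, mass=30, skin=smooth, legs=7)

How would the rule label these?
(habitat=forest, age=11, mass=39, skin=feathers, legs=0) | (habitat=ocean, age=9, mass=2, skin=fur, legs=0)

Negative, Negative

The classifier is using: age ≥ 18 AND age ≤ 24.
Negative: (habitat=forest, age=11, mass=39, skin=feathers, legs=0), since age = 11. Negative: (habitat=ocean, age=9, mass=2, skin=fur, legs=0), since age = 9.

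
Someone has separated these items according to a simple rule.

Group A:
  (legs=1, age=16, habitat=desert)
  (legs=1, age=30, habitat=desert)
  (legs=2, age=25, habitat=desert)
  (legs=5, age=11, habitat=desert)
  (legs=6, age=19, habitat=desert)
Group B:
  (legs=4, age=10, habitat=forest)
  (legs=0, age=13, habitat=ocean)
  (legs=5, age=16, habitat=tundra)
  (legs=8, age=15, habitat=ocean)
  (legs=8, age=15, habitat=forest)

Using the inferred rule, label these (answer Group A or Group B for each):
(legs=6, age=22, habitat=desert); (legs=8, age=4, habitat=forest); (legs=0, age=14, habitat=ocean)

Group A, Group B, Group B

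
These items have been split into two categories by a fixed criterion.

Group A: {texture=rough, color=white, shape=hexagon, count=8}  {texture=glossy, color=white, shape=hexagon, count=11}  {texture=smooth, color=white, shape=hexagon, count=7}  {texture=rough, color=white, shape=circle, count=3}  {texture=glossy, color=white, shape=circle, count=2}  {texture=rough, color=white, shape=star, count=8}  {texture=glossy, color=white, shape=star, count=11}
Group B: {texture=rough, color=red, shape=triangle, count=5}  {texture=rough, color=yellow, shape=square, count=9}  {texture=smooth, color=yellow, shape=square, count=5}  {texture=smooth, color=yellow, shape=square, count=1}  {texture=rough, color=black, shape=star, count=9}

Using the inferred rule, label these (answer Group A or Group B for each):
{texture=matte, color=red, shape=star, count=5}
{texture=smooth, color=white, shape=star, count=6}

The pattern is that an item is 'Group A' exactly when: color is white.
{texture=matte, color=red, shape=star, count=5} — color is red, hence Group B.
{texture=smooth, color=white, shape=star, count=6} — color is white, hence Group A.

Group B, Group A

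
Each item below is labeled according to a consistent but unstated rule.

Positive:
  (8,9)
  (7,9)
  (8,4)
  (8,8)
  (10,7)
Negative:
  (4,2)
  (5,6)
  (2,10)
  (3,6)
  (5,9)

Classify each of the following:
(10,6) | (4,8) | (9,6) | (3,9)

One predicate separates the groups cleanly: first ≥ 6.
(10,6) → first 10 → Positive. (4,8) → first 4 → Negative. (9,6) → first 9 → Positive. (3,9) → first 3 → Negative.

Positive, Negative, Positive, Negative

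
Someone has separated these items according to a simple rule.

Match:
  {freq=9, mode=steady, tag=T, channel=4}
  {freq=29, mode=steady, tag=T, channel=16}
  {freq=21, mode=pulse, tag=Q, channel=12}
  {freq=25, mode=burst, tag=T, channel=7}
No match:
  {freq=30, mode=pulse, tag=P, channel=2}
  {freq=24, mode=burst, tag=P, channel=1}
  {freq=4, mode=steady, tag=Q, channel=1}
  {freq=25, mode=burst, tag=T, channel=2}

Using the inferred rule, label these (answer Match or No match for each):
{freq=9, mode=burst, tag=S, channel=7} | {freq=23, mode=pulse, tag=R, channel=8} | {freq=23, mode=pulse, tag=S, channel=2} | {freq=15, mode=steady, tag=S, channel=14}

Match, Match, No match, Match

A rule that fits every label: channel ≥ 4 — true of each 'Match' example, false of each 'No match' one.
{freq=9, mode=burst, tag=S, channel=7}: channel = 7 — matches, so Match.
{freq=23, mode=pulse, tag=R, channel=8}: channel = 8 — matches, so Match.
{freq=23, mode=pulse, tag=S, channel=2}: channel = 2 — does not pass, so No match.
{freq=15, mode=steady, tag=S, channel=14}: channel = 14 — matches, so Match.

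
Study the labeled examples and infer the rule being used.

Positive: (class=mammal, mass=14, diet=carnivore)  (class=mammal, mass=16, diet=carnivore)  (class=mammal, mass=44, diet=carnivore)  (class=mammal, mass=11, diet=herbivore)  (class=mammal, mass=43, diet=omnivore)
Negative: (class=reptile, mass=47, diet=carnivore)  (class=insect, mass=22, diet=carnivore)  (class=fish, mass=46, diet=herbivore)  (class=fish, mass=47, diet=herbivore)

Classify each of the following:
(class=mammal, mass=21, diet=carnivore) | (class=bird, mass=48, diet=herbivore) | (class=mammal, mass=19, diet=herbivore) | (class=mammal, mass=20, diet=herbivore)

Positive, Negative, Positive, Positive

Rule: class is mammal. This holds for each 'Positive' example and fails for each 'Negative' one.
(class=mammal, mass=21, diet=carnivore) → class is mammal → Positive.
(class=bird, mass=48, diet=herbivore) → class is bird → Negative.
(class=mammal, mass=19, diet=herbivore) → class is mammal → Positive.
(class=mammal, mass=20, diet=herbivore) → class is mammal → Positive.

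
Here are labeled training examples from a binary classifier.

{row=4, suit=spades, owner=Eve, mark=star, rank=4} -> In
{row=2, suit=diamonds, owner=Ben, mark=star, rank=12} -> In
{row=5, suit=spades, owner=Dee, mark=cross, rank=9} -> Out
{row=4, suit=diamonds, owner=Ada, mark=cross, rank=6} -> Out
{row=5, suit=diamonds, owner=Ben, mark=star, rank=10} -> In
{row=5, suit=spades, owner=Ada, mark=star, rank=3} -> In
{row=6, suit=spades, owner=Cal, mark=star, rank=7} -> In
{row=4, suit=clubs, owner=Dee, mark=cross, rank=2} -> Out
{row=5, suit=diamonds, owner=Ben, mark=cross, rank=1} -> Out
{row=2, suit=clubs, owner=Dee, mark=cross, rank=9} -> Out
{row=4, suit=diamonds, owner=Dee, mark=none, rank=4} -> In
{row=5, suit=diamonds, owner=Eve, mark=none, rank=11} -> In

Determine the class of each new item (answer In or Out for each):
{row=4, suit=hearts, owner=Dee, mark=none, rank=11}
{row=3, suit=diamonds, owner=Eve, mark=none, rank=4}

In, In

The pattern is that an item is 'In' exactly when: mark is not cross.
{row=4, suit=hearts, owner=Dee, mark=none, rank=11} — mark is none, hence In. {row=3, suit=diamonds, owner=Eve, mark=none, rank=4} — mark is none, hence In.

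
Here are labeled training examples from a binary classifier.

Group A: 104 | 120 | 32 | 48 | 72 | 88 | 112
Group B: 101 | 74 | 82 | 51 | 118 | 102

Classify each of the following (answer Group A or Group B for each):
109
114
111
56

Group B, Group B, Group B, Group A

The pattern is that an item is 'Group A' exactly when: multiple of 4.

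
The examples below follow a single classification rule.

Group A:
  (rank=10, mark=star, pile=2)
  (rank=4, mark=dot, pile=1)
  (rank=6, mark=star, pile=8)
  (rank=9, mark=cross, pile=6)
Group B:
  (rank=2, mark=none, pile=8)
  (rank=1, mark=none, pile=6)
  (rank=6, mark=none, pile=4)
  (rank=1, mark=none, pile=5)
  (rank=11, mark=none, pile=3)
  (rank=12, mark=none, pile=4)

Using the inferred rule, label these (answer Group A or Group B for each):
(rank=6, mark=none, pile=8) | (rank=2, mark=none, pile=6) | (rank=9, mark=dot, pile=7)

Group B, Group B, Group A

The pattern is that an item is 'Group A' exactly when: mark is not none.
(rank=6, mark=none, pile=8): mark is none, lacks this property → Group B.
(rank=2, mark=none, pile=6): mark is none, lacks this property → Group B.
(rank=9, mark=dot, pile=7): mark is dot, satisfies this → Group A.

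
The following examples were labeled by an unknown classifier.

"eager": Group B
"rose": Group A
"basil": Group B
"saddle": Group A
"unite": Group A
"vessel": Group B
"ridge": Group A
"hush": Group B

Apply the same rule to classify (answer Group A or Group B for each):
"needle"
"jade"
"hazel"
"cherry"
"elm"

'Group A' ⟺ ends with 'e'.
"needle" → ends with 'e' → Group A.
"jade" → ends with 'e' → Group A.
"hazel" → ends with 'l' → Group B.
"cherry" → ends with 'y' → Group B.
"elm" → ends with 'm' → Group B.

Group A, Group A, Group B, Group B, Group B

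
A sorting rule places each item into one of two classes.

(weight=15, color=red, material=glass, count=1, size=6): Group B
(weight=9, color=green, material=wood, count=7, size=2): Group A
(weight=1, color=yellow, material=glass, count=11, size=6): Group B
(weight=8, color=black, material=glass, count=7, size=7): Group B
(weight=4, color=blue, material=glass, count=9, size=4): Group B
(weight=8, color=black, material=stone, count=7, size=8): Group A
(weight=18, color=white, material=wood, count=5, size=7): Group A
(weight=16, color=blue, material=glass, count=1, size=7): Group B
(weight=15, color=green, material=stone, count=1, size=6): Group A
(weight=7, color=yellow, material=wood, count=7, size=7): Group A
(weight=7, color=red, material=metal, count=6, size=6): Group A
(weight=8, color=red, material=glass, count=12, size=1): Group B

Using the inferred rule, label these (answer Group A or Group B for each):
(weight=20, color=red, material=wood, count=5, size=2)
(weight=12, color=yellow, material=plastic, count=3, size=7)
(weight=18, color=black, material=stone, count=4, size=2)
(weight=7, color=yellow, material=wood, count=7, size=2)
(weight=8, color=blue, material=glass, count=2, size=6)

Group A, Group A, Group A, Group A, Group B

The classifier is using: material is not glass.
(weight=20, color=red, material=wood, count=5, size=2): material is wood — qualifies, so Group A. (weight=12, color=yellow, material=plastic, count=3, size=7): material is plastic — qualifies, so Group A. (weight=18, color=black, material=stone, count=4, size=2): material is stone — qualifies, so Group A. (weight=7, color=yellow, material=wood, count=7, size=2): material is wood — qualifies, so Group A. (weight=8, color=blue, material=glass, count=2, size=6): material is glass — does not pass, so Group B.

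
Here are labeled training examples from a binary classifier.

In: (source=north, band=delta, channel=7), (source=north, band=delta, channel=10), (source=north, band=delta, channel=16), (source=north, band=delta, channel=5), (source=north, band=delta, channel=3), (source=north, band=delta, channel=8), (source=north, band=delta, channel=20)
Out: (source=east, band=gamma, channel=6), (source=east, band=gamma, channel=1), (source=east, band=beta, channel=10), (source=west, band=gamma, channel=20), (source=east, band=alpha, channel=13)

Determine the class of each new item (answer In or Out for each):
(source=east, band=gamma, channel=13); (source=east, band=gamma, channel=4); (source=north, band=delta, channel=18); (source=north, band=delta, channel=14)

The common property of the 'In' items is: band is delta. No 'Out' item has it.
Out: (source=east, band=gamma, channel=13), since band is gamma.
Out: (source=east, band=gamma, channel=4), since band is gamma.
In: (source=north, band=delta, channel=18), since band is delta.
In: (source=north, band=delta, channel=14), since band is delta.

Out, Out, In, In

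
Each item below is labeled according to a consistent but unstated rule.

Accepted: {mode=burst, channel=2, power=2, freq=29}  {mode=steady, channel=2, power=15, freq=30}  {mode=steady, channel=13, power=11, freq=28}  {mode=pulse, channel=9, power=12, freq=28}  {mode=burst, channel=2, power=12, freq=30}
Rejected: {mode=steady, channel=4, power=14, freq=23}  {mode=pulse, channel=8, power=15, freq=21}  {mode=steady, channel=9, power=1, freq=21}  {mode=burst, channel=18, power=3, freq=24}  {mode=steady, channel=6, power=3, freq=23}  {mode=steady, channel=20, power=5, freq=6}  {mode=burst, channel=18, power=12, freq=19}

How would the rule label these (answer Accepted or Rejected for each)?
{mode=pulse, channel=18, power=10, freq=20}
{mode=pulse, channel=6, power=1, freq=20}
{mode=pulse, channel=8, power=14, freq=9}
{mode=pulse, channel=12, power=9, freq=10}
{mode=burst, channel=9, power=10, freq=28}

Rejected, Rejected, Rejected, Rejected, Accepted

The classifier is using: freq ≥ 28.
Rejected: {mode=pulse, channel=18, power=10, freq=20}, since freq = 20. Rejected: {mode=pulse, channel=6, power=1, freq=20}, since freq = 20. Rejected: {mode=pulse, channel=8, power=14, freq=9}, since freq = 9. Rejected: {mode=pulse, channel=12, power=9, freq=10}, since freq = 10. Accepted: {mode=burst, channel=9, power=10, freq=28}, since freq = 28.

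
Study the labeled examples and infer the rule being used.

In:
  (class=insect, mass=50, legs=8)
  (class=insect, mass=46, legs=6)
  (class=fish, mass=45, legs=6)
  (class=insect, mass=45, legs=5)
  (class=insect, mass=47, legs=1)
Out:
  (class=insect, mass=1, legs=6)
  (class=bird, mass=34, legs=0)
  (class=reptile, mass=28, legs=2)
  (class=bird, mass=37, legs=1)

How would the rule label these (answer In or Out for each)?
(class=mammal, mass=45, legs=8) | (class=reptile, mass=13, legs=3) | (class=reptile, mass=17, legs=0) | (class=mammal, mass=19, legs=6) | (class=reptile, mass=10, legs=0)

In, Out, Out, Out, Out

The simplest hypothesis consistent with all the labels is: mass ≥ 45.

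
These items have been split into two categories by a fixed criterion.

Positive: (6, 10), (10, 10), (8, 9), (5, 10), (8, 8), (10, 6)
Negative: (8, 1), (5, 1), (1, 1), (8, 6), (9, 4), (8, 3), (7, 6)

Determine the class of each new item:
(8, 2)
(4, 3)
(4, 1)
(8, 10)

All 'Positive' examples share one property — sum ≥ 15 — and every 'Negative' example lacks it.
(8, 2): Negative (8+2 = 10).
(4, 3): Negative (4+3 = 7).
(4, 1): Negative (4+1 = 5).
(8, 10): Positive (8+10 = 18).

Negative, Negative, Negative, Positive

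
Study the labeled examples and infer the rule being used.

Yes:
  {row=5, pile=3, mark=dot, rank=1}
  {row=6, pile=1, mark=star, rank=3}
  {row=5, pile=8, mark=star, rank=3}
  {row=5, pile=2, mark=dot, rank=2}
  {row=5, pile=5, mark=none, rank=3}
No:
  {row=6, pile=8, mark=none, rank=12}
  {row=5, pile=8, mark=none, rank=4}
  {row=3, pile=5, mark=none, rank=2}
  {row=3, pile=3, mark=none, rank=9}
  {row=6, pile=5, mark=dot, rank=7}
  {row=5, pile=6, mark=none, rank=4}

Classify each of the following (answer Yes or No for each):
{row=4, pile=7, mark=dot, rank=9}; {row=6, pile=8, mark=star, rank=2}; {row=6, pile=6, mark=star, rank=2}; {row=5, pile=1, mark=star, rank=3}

'Yes' ⟺ row ≥ 5 AND rank ≤ 3.
No: {row=4, pile=7, mark=dot, rank=9}, since row = 4, rank = 9. Yes: {row=6, pile=8, mark=star, rank=2}, since row = 6, rank = 2. Yes: {row=6, pile=6, mark=star, rank=2}, since row = 6, rank = 2. Yes: {row=5, pile=1, mark=star, rank=3}, since row = 5, rank = 3.

No, Yes, Yes, Yes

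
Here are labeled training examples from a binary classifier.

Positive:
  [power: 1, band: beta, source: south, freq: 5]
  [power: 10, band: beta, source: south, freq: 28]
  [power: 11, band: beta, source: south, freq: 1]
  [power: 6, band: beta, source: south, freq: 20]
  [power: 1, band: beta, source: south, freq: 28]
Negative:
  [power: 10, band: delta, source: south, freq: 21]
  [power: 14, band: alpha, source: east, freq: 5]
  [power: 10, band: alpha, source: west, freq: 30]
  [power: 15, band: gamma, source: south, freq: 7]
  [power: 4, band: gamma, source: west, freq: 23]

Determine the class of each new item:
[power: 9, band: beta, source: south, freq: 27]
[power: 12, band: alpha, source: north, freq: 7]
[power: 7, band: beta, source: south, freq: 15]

Positive, Negative, Positive

The common property of the 'Positive' items is: band is beta. No 'Negative' item has it.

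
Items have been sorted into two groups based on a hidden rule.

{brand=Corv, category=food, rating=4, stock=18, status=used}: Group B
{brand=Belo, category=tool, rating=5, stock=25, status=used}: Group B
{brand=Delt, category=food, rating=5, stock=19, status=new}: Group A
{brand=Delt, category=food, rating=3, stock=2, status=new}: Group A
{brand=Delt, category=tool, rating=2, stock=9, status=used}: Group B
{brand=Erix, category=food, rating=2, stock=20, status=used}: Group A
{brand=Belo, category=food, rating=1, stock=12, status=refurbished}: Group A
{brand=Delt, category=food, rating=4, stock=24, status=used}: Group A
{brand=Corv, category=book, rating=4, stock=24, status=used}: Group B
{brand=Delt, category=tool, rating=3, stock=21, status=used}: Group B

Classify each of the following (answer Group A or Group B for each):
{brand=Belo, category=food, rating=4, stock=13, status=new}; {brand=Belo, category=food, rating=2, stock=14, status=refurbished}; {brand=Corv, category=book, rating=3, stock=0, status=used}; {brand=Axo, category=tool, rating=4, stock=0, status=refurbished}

The classifier is using: category is food AND stock ≠ 18.

Group A, Group A, Group B, Group B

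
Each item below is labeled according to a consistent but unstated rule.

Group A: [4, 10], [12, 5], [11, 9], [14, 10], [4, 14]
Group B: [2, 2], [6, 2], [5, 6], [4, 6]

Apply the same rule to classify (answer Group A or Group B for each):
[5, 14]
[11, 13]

Group A, Group A

The distinguishing property — sum ≥ 14 — holds for all the 'Group A' cases and none of the 'Group B' cases.
Group A: [5, 14], since 5+14 = 19.
Group A: [11, 13], since 11+13 = 24.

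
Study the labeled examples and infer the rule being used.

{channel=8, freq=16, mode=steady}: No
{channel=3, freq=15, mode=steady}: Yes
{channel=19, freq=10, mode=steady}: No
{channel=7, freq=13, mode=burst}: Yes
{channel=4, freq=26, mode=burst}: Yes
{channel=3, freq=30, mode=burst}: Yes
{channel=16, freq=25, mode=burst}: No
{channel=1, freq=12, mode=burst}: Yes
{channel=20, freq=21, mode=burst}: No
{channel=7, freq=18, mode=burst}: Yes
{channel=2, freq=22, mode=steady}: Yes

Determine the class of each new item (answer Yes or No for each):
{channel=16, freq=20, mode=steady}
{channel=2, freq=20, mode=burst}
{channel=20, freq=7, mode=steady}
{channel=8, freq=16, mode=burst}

No, Yes, No, No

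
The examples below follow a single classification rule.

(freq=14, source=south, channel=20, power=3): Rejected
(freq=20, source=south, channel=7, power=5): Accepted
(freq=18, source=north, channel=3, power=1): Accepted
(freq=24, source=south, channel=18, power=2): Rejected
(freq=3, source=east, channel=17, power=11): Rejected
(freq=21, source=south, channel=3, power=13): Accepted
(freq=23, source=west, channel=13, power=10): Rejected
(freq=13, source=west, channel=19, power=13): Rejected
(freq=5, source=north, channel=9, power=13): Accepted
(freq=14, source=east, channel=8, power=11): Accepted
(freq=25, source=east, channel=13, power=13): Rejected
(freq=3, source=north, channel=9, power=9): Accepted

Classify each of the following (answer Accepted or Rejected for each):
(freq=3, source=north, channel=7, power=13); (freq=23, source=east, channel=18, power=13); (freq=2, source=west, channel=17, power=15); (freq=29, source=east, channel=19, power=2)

Accepted, Rejected, Rejected, Rejected

Every 'Accepted' example satisfies: channel ≤ 9. None of the 'Rejected' examples do.
Accepted: (freq=3, source=north, channel=7, power=13), since channel = 7.
Rejected: (freq=23, source=east, channel=18, power=13), since channel = 18.
Rejected: (freq=2, source=west, channel=17, power=15), since channel = 17.
Rejected: (freq=29, source=east, channel=19, power=2), since channel = 19.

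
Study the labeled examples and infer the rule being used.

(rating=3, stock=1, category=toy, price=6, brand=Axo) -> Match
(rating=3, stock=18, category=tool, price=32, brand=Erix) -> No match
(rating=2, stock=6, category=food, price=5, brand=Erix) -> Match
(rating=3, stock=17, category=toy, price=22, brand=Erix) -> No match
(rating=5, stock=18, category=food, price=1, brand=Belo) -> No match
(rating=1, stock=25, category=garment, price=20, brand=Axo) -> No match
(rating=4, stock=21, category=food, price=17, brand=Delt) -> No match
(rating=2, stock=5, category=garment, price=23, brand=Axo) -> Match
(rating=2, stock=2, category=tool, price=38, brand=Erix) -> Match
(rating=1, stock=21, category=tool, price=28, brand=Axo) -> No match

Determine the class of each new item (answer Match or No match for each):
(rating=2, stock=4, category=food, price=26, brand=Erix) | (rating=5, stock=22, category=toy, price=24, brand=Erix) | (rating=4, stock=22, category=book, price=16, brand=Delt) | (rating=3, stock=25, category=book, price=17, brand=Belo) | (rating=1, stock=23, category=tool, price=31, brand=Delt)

Match, No match, No match, No match, No match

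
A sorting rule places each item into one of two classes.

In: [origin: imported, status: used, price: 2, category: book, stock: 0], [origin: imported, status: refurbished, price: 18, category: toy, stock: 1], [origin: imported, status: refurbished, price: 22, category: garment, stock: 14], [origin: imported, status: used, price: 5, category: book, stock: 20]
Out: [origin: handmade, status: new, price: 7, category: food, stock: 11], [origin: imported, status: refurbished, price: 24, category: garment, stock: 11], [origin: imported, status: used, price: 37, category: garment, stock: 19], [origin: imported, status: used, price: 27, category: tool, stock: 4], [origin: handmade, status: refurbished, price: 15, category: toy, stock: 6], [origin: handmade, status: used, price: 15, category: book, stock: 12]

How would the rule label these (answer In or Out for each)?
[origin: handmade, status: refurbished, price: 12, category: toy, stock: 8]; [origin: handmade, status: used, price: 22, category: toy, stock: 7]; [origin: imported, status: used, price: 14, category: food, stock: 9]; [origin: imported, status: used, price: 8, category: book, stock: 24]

Out, Out, In, In

The common property of the 'In' items is: origin is imported AND price ≤ 22. No 'Out' item has it.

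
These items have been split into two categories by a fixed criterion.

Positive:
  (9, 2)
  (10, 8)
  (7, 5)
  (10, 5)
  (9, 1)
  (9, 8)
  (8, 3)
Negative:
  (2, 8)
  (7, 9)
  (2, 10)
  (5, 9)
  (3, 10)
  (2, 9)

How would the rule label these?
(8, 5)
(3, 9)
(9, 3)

Positive, Negative, Positive

The pattern is that an item is 'Positive' exactly when: first > second.
(8, 5): 8 > 5 — qualifies, so Positive. (3, 9): 3 < 9 — doesn't qualify, so Negative. (9, 3): 9 > 3 — qualifies, so Positive.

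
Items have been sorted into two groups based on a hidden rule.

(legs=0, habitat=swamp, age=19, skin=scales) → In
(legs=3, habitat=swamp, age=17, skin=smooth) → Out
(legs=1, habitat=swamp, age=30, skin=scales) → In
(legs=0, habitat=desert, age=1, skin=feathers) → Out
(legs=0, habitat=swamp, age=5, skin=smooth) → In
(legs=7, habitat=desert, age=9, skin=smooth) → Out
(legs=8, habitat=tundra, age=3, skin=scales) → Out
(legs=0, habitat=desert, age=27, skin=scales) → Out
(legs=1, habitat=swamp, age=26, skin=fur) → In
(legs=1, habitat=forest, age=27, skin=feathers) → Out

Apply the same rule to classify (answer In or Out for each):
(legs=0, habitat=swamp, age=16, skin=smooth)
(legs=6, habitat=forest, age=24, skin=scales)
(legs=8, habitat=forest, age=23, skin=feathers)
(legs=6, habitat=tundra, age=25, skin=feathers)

The pattern is that an item is 'In' exactly when: habitat is swamp AND legs ≤ 1.
(legs=0, habitat=swamp, age=16, skin=smooth) — habitat is swamp, legs = 0, hence In. (legs=6, habitat=forest, age=24, skin=scales) — habitat is forest, legs = 6, hence Out. (legs=8, habitat=forest, age=23, skin=feathers) — habitat is forest, legs = 8, hence Out. (legs=6, habitat=tundra, age=25, skin=feathers) — habitat is tundra, legs = 6, hence Out.

In, Out, Out, Out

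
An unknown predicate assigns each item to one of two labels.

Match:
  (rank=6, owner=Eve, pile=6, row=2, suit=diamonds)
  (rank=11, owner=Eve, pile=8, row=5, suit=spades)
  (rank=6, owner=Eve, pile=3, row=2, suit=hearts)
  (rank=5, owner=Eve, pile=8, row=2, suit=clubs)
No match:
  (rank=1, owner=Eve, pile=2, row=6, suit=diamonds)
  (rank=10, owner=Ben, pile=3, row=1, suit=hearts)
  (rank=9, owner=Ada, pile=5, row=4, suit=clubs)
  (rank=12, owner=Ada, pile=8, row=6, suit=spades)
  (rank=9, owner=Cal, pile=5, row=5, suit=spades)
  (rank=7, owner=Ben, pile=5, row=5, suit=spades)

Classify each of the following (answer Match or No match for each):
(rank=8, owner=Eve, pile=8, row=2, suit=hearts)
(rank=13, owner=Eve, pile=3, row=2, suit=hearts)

The common property of the 'Match' items is: owner is Eve AND row ≤ 5. No 'No match' item has it.

Match, Match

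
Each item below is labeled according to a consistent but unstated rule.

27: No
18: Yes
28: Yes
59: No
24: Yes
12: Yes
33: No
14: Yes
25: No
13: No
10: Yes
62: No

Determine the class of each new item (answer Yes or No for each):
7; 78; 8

No, No, Yes

The distinguishing property — even AND at most 28 — holds for all the 'Yes' cases and none of the 'No' cases.
7: 7 is odd, 7 ≤ 28 — does not fit, so No. 78: 78 is even, 78 > 28 — does not fit, so No. 8: 8 is even, 8 ≤ 28 — meets the rule, so Yes.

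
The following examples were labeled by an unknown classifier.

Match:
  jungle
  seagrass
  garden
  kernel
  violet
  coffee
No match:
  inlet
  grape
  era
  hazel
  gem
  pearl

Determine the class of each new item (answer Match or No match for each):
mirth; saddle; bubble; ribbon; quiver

The pattern is that an item is 'Match' exactly when: even length.
mirth: length 5 — doesn't match, so No match.
saddle: length 6 — passes, so Match.
bubble: length 6 — passes, so Match.
ribbon: length 6 — passes, so Match.
quiver: length 6 — passes, so Match.

No match, Match, Match, Match, Match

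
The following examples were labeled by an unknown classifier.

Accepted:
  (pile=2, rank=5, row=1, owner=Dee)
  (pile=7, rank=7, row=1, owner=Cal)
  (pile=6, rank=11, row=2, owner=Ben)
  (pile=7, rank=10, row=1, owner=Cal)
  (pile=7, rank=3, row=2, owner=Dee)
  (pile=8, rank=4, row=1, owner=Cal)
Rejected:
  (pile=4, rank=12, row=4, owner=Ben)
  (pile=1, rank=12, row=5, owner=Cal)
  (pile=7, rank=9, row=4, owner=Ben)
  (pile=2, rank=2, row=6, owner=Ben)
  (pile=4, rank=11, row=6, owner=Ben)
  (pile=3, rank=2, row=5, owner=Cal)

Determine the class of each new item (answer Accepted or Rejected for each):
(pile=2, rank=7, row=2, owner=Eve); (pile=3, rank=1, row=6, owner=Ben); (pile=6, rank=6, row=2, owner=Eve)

Accepted, Rejected, Accepted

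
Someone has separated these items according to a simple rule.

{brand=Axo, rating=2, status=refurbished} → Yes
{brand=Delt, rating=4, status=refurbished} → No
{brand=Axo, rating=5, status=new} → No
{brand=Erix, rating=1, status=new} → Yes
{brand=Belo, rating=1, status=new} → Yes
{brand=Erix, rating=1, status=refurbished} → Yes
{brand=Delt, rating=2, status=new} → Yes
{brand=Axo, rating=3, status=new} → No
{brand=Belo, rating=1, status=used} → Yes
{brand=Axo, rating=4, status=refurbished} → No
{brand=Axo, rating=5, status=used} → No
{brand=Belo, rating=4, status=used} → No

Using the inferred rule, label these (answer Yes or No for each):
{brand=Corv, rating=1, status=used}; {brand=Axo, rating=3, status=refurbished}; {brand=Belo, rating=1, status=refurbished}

All 'Yes' examples share one property — rating ≤ 2 — and every 'No' example lacks it.

Yes, No, Yes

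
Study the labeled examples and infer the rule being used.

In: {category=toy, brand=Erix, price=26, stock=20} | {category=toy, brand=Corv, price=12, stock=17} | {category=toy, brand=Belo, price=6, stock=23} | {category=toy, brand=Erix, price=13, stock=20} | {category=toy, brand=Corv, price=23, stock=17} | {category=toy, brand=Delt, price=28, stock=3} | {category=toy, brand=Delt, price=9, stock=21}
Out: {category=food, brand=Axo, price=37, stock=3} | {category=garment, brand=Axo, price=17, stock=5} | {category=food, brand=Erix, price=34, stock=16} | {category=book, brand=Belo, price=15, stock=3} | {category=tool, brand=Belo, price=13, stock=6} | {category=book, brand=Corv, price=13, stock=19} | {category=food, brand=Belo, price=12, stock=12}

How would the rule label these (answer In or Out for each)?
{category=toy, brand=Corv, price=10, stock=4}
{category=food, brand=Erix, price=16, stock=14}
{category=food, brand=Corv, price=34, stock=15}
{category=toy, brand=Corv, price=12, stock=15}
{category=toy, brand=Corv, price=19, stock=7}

In, Out, Out, In, In

The classifier is using: category is toy.
{category=toy, brand=Corv, price=10, stock=4}: In (category is toy).
{category=food, brand=Erix, price=16, stock=14}: Out (category is food).
{category=food, brand=Corv, price=34, stock=15}: Out (category is food).
{category=toy, brand=Corv, price=12, stock=15}: In (category is toy).
{category=toy, brand=Corv, price=19, stock=7}: In (category is toy).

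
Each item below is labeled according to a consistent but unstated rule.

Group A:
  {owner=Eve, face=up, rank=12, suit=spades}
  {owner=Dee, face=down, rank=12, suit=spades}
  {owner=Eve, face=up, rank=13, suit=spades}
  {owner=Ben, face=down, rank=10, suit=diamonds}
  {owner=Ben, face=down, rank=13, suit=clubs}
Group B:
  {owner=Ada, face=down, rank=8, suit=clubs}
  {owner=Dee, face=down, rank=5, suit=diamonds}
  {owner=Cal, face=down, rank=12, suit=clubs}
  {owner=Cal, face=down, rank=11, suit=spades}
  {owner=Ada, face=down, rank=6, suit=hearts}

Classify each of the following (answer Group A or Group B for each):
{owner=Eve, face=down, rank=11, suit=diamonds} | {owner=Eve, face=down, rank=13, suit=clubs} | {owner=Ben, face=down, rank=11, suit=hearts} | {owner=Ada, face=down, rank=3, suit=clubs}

Group A, Group A, Group A, Group B

The common property of the 'Group A' items is: owner is not Cal AND rank ≥ 10. No 'Group B' item has it.
{owner=Eve, face=down, rank=11, suit=diamonds}: owner is Eve, rank = 11 — matches, so Group A.
{owner=Eve, face=down, rank=13, suit=clubs}: owner is Eve, rank = 13 — matches, so Group A.
{owner=Ben, face=down, rank=11, suit=hearts}: owner is Ben, rank = 11 — matches, so Group A.
{owner=Ada, face=down, rank=3, suit=clubs}: owner is Ada, rank = 3 — fails the rule, so Group B.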